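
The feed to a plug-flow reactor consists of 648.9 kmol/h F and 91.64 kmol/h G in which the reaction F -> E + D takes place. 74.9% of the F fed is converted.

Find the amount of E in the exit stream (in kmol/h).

F reacted = 0.749 × 648.9 = 486 kmol/h; ν_F = −1, so ξ = 486/1 = 486 kmol/h.
Outlet amounts (n = n₀ + ν ξ):
  F: 648.9 − 1(486) = 162.9
  E: 0 + 1(486) = 486
  D: 0 + 1(486) = 486
  G: 91.64 (inert)

486 kmol/h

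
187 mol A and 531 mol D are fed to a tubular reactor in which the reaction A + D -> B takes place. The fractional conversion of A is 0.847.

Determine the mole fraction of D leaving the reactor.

0.666

A reacted = 0.847 × 187 = 158.4 mol; ν_A = −1, so ξ = 158.4/1 = 158.4 mol.
Outlet amounts (n = n₀ + ν ξ):
  A: 187 − 1(158.4) = 28.61
  D: 531 − 1(158.4) = 372.6
  B: 0 + 1(158.4) = 158.4
Total out = 559.6 mol; y_D = 372.6 / 559.6 = 0.6658.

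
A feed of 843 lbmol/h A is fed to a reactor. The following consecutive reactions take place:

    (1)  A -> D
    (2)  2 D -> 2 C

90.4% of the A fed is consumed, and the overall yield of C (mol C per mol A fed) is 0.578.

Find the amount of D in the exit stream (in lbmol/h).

Conversion of A: A consumed = 1ξ₁ = 0.904 × 843 → ξ₁ = 762.1 lbmol/h.
Yield of C: 2ξ₂ / 843 = 0.578 → ξ₂ = 243.6 lbmol/h.
Outlet amounts (n = n₀ + Σ ν·ξ):
  A: 843 − 1(762.1) = 80.93
  D: 0 + 1(762.1) − 2(243.6) = 274.8
  C: 0 + 2(243.6) = 487.3

275 lbmol/h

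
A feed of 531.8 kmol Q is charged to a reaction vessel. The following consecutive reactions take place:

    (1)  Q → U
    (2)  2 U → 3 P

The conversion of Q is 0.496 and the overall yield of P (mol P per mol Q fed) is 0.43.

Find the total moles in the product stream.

608 kmol

Conversion of Q: Q consumed = 1ξ₁ = 0.496 × 531.8 → ξ₁ = 263.8 kmol.
Yield of P: 3ξ₂ / 531.8 = 0.43 → ξ₂ = 76.22 kmol.
Outlet amounts (n = n₀ + Σ ν·ξ):
  Q: 531.8 − 1(263.8) = 268
  U: 0 + 1(263.8) − 2(76.22) = 111.3
  P: 0 + 3(76.22) = 228.7
Total out = 268 + 111.3 + 228.7 = 608 kmol.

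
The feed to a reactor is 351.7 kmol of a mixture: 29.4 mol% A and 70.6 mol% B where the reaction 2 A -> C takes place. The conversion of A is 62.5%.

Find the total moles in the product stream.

A reacted = 0.625 × 103.4 = 64.62 kmol; ν_A = −2, so ξ = 64.62/2 = 32.31 kmol.
Outlet amounts (n = n₀ + ν ξ):
  A: 103.4 − 2(32.31) = 38.77
  C: 0 + 1(32.31) = 32.31
  B: 248.3 (inert)
Total out = 38.77 + 32.31 + 248.3 = 319.4 kmol.

319 kmol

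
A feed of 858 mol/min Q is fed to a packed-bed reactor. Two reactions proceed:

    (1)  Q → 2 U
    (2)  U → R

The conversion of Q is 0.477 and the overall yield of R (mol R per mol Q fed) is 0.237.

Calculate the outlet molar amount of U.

Conversion of Q: Q consumed = 1ξ₁ = 0.477 × 858 → ξ₁ = 409.3 mol/min.
Yield of R: 1ξ₂ / 858 = 0.237 → ξ₂ = 203.3 mol/min.
Outlet amounts (n = n₀ + Σ ν·ξ):
  Q: 858 − 1(409.3) = 448.7
  U: 0 + 2(409.3) − 1(203.3) = 615.2
  R: 0 + 1(203.3) = 203.3

615 mol/min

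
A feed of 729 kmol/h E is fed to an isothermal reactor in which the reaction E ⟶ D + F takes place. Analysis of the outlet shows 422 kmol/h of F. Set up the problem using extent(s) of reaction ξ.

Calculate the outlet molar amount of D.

For F: n = n₀ + 1ξ → 422 = 0 + 1ξ, giving ξ = 422 kmol/h.
Outlet amounts (n = n₀ + ν ξ):
  E: 729 − 1(422) = 307
  D: 0 + 1(422) = 422
  F: 0 + 1(422) = 422

422 kmol/h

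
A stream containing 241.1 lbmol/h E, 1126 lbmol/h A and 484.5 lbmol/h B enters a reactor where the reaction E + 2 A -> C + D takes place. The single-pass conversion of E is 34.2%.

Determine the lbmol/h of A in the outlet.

961 lbmol/h

E reacted = 0.342 × 241.1 = 82.46 lbmol/h; ν_E = −1, so ξ = 82.46/1 = 82.46 lbmol/h.
Outlet amounts (n = n₀ + ν ξ):
  E: 241.1 − 1(82.46) = 158.6
  A: 1126 − 2(82.46) = 961.1
  C: 0 + 1(82.46) = 82.46
  D: 0 + 1(82.46) = 82.46
  B: 484.5 (inert)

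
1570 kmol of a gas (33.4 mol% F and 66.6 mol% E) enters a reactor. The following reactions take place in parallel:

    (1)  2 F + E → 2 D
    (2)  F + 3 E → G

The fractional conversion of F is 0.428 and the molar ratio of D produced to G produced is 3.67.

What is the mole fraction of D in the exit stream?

0.132

Conversion of F: F consumed = 0.428 × 524.4 = 224.4 kmol = 2ξ₁ + 1ξ₂.
Selectivity: 2ξ₁ / (1ξ₂) = 3.67 → ξ₁ = 1.835 ξ₂.
Substitute: (2·1.835 + 1) ξ₂ = 224.4 → ξ₂ = 48.06 kmol, ξ₁ = 88.19 kmol.
Outlet amounts (n = n₀ + Σ ν·ξ):
  F: 524.4 − 2(88.19) − 1(48.06) = 299.9
  E: 1046 − 1(88.19) − 3(48.06) = 813.3
  D: 0 + 2(88.19) = 176.4
  G: 0 + 1(48.06) = 48.06
Total out = 1338 kmol; y_D = 176.4 / 1338 = 0.1319.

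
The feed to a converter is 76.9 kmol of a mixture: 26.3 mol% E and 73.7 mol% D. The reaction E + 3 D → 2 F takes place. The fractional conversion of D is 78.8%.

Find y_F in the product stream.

D reacted = 0.788 × 56.68 = 44.66 kmol; ν_D = −3, so ξ = 44.66/3 = 14.89 kmol.
Outlet amounts (n = n₀ + ν ξ):
  E: 20.22 − 1(14.89) = 5.338
  D: 56.68 − 3(14.89) = 12.02
  F: 0 + 2(14.89) = 29.77
Total out = 47.13 kmol; y_F = 29.77 / 47.13 = 0.6318.

0.632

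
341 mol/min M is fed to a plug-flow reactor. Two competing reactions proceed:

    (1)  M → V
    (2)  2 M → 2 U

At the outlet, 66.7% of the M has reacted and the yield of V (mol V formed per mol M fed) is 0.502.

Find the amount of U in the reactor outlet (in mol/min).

56.3 mol/min

Yield of V: 1ξ₁ / 341 = 0.502 → ξ₁ = 171.2 mol/min.
Conversion of M: 1ξ₁ + 2ξ₂ = 0.667 × 341 = 227.4 → ξ₂ = 28.13 mol/min.
Outlet amounts (n = n₀ + Σ ν·ξ):
  M: 341 − 1(171.2) − 2(28.13) = 113.6
  V: 0 + 1(171.2) = 171.2
  U: 0 + 2(28.13) = 56.27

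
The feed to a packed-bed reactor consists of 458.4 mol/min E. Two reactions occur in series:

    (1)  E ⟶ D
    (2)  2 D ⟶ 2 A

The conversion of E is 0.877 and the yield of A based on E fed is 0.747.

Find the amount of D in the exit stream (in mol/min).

59.6 mol/min

Conversion of E: E consumed = 1ξ₁ = 0.877 × 458.4 → ξ₁ = 402 mol/min.
Yield of A: 2ξ₂ / 458.4 = 0.747 → ξ₂ = 171.2 mol/min.
Outlet amounts (n = n₀ + Σ ν·ξ):
  E: 458.4 − 1(402) = 56.38
  D: 0 + 1(402) − 2(171.2) = 59.59
  A: 0 + 2(171.2) = 342.4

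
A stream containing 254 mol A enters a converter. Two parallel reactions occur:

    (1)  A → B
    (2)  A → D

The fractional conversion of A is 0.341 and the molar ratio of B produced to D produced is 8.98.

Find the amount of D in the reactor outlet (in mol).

Conversion of A: A consumed = 0.341 × 254 = 86.61 mol = 1ξ₁ + 1ξ₂.
Selectivity: 1ξ₁ / (1ξ₂) = 8.98 → ξ₁ = 8.98 ξ₂.
Substitute: (1·8.98 + 1) ξ₂ = 86.61 → ξ₂ = 8.679 mol, ξ₁ = 77.94 mol.
Outlet amounts (n = n₀ + Σ ν·ξ):
  A: 254 − 1(77.94) − 1(8.679) = 167.4
  B: 0 + 1(77.94) = 77.94
  D: 0 + 1(8.679) = 8.679

8.68 mol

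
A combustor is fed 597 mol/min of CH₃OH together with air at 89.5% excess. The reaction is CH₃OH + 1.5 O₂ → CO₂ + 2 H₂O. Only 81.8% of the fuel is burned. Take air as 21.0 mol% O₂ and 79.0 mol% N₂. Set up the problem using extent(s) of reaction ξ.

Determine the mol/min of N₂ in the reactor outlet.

6380 mol/min

Stoichiometric O₂ = 1.5 × 597 = 895.5 mol/min; O₂ fed = 895.5 × 1.895 = 1697 mol/min.
N₂ fed = 1697 × 79/21 = 6384 mol/min.
Fuel reacted = 0.818 × 597 → ξ = 488.3 mol/min.
Outlet (n = n₀ + ν ξ):
  CH₃OH: 597 − 1(488.3) = 108.7
  O₂: 1697 − 1.5(488.3) = 964.5
  N₂: 6384 (inert)
  CO₂: 0 + 1(488.3) = 488.3
  H₂O: 0 + 2(488.3) = 976.7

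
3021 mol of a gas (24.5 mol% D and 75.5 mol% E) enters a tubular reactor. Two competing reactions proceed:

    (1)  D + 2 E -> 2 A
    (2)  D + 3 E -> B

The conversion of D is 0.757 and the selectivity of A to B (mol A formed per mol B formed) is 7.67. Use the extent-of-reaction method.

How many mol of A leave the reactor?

Conversion of D: D consumed = 0.757 × 740.1 = 560.3 mol = 1ξ₁ + 1ξ₂.
Selectivity: 2ξ₁ / (1ξ₂) = 7.67 → ξ₁ = 3.835 ξ₂.
Substitute: (1·3.835 + 1) ξ₂ = 560.3 → ξ₂ = 115.9 mol, ξ₁ = 444.4 mol.
Outlet amounts (n = n₀ + Σ ν·ξ):
  D: 740.1 − 1(444.4) − 1(115.9) = 179.9
  E: 2281 − 2(444.4) − 3(115.9) = 1044
  A: 0 + 2(444.4) = 888.8
  B: 0 + 1(115.9) = 115.9

889 mol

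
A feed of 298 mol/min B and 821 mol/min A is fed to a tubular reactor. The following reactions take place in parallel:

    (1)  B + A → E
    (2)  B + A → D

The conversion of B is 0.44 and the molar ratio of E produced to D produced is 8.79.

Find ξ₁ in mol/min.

ξ₁ = 118 mol/min

Conversion of B: B consumed = 0.44 × 298 = 131.1 mol/min = 1ξ₁ + 1ξ₂.
Selectivity: 1ξ₁ / (1ξ₂) = 8.79 → ξ₁ = 8.79 ξ₂.
Substitute: (1·8.79 + 1) ξ₂ = 131.1 → ξ₂ = 13.39 mol/min, ξ₁ = 117.7 mol/min.
Outlet amounts (n = n₀ + Σ ν·ξ):
  B: 298 − 1(117.7) − 1(13.39) = 166.9
  A: 821 − 1(117.7) − 1(13.39) = 689.9
  E: 0 + 1(117.7) = 117.7
  D: 0 + 1(13.39) = 13.39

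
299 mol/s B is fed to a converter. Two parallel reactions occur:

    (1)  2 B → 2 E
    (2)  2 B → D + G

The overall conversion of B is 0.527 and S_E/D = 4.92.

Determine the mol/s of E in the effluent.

112 mol/s

Conversion of B: B consumed = 0.527 × 299 = 157.6 mol/s = 2ξ₁ + 2ξ₂.
Selectivity: 2ξ₁ / (1ξ₂) = 4.92 → ξ₁ = 2.46 ξ₂.
Substitute: (2·2.46 + 2) ξ₂ = 157.6 → ξ₂ = 22.77 mol/s, ξ₁ = 56.02 mol/s.
Outlet amounts (n = n₀ + Σ ν·ξ):
  B: 299 − 2(56.02) − 2(22.77) = 141.4
  E: 0 + 2(56.02) = 112
  D: 0 + 1(22.77) = 22.77
  G: 0 + 1(22.77) = 22.77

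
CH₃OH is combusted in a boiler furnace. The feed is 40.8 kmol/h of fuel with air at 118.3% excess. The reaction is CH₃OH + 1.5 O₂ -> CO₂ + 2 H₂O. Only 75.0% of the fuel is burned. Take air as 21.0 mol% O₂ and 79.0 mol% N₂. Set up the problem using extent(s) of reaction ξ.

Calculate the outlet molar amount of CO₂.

Stoichiometric O₂ = 1.5 × 40.8 = 61.2 kmol/h; O₂ fed = 61.2 × 2.183 = 133.6 kmol/h.
N₂ fed = 133.6 × 79/21 = 502.6 kmol/h.
Fuel reacted = 0.75 × 40.8 → ξ = 30.6 kmol/h.
Outlet (n = n₀ + ν ξ):
  CH₃OH: 40.8 − 1(30.6) = 10.2
  O₂: 133.6 − 1.5(30.6) = 87.7
  N₂: 502.6 (inert)
  CO₂: 0 + 1(30.6) = 30.6
  H₂O: 0 + 2(30.6) = 61.2

30.6 kmol/h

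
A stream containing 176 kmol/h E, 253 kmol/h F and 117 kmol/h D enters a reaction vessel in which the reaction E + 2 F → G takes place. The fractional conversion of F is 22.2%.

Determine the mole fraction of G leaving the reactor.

0.0573

F reacted = 0.222 × 253 = 56.17 kmol/h; ν_F = −2, so ξ = 56.17/2 = 28.08 kmol/h.
Outlet amounts (n = n₀ + ν ξ):
  E: 176 − 1(28.08) = 147.9
  F: 253 − 2(28.08) = 196.8
  G: 0 + 1(28.08) = 28.08
  D: 117 (inert)
Total out = 489.8 kmol/h; y_G = 28.08 / 489.8 = 0.05733.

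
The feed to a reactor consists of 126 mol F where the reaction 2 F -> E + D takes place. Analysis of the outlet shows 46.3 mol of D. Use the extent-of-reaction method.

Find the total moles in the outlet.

For D: n = n₀ + 1ξ → 46.3 = 0 + 1ξ, giving ξ = 46.3 mol.
Outlet amounts (n = n₀ + ν ξ):
  F: 126 − 2(46.3) = 33.4
  E: 0 + 1(46.3) = 46.3
  D: 0 + 1(46.3) = 46.3
Total out = 33.4 + 46.3 + 46.3 = 126 mol.

126 mol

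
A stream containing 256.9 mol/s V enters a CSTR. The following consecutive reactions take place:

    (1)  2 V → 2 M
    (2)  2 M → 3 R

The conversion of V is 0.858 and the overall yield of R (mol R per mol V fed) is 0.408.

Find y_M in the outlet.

Conversion of V: V consumed = 2ξ₁ = 0.858 × 256.9 → ξ₁ = 110.2 mol/s.
Yield of R: 3ξ₂ / 256.9 = 0.408 → ξ₂ = 34.94 mol/s.
Outlet amounts (n = n₀ + Σ ν·ξ):
  V: 256.9 − 2(110.2) = 36.48
  M: 0 + 2(110.2) − 2(34.94) = 150.5
  R: 0 + 3(34.94) = 104.8
Total out = 291.8 mol/s; y_M = 150.5 / 291.8 = 0.5158.

0.516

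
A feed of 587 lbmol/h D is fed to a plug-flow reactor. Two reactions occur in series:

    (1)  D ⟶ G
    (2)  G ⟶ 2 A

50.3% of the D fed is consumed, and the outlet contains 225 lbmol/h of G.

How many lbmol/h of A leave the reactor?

Conversion of D: D consumed = 1ξ₁ = 0.503 × 587 → ξ₁ = 295.3 lbmol/h.
G balance: n_G = 0 + 1ξ₁ − 1ξ₂ = 225 → ξ₂ = (1·295.3 − 225)/1 = 70.26 lbmol/h.
Outlet amounts (n = n₀ + Σ ν·ξ):
  D: 587 − 1(295.3) = 291.7
  G: 0 + 1(295.3) − 1(70.26) = 225
  A: 0 + 2(70.26) = 140.5

141 lbmol/h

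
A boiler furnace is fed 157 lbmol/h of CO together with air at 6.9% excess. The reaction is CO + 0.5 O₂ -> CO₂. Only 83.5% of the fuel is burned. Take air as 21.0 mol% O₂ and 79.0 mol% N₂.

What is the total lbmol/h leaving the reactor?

Stoichiometric O₂ = 0.5 × 157 = 78.5 lbmol/h; O₂ fed = 78.5 × 1.069 = 83.92 lbmol/h.
N₂ fed = 83.92 × 79/21 = 315.7 lbmol/h.
Fuel reacted = 0.835 × 157 → ξ = 131.1 lbmol/h.
Outlet (n = n₀ + ν ξ):
  CO: 157 − 1(131.1) = 25.91
  O₂: 83.92 − 0.5(131.1) = 18.37
  N₂: 315.7 (inert)
  CO₂: 0 + 1(131.1) = 131.1
Total out = 25.91 + 18.37 + 315.7 + 131.1 = 491.1 lbmol/h.

491 lbmol/h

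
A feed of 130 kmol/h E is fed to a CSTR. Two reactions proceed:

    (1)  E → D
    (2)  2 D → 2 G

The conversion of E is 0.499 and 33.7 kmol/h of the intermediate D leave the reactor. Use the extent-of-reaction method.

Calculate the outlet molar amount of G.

Conversion of E: E consumed = 1ξ₁ = 0.499 × 130 → ξ₁ = 64.87 kmol/h.
D balance: n_D = 0 + 1ξ₁ − 2ξ₂ = 33.7 → ξ₂ = (1·64.87 − 33.7)/2 = 15.59 kmol/h.
Outlet amounts (n = n₀ + Σ ν·ξ):
  E: 130 − 1(64.87) = 65.13
  D: 0 + 1(64.87) − 2(15.59) = 33.7
  G: 0 + 2(15.59) = 31.17

31.2 kmol/h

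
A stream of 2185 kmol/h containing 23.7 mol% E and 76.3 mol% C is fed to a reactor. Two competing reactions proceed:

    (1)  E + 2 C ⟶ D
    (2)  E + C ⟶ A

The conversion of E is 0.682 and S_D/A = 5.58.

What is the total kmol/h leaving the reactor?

Conversion of E: E consumed = 0.682 × 517.8 = 353.2 kmol/h = 1ξ₁ + 1ξ₂.
Selectivity: 1ξ₁ / (1ξ₂) = 5.58 → ξ₁ = 5.58 ξ₂.
Substitute: (1·5.58 + 1) ξ₂ = 353.2 → ξ₂ = 53.67 kmol/h, ξ₁ = 299.5 kmol/h.
Outlet amounts (n = n₀ + Σ ν·ξ):
  E: 517.8 − 1(299.5) − 1(53.67) = 164.7
  C: 1667 − 2(299.5) − 1(53.67) = 1014
  D: 0 + 1(299.5) = 299.5
  A: 0 + 1(53.67) = 53.67
Total out = 164.7 + 1014 + 299.5 + 53.67 = 1532 kmol/h.

1530 kmol/h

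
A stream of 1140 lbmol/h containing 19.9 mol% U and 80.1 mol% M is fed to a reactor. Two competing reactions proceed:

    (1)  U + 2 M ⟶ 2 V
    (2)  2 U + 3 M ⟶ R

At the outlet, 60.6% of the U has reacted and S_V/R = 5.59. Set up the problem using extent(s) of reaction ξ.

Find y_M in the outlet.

Conversion of U: U consumed = 0.606 × 226.9 = 137.5 lbmol/h = 1ξ₁ + 2ξ₂.
Selectivity: 2ξ₁ / (1ξ₂) = 5.59 → ξ₁ = 2.795 ξ₂.
Substitute: (1·2.795 + 2) ξ₂ = 137.5 → ξ₂ = 28.67 lbmol/h, ξ₁ = 80.14 lbmol/h.
Outlet amounts (n = n₀ + Σ ν·ξ):
  U: 226.9 − 1(80.14) − 2(28.67) = 89.38
  M: 913.1 − 2(80.14) − 3(28.67) = 666.9
  V: 0 + 2(80.14) = 160.3
  R: 0 + 1(28.67) = 28.67
Total out = 945.2 lbmol/h; y_M = 666.9 / 945.2 = 0.7055.

0.706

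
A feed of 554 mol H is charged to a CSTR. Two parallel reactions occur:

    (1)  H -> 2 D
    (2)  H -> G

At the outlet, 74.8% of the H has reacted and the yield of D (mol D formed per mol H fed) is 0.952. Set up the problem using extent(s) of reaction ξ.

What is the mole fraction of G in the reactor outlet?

Yield of D: 2ξ₁ / 554 = 0.952 → ξ₁ = 263.7 mol.
Conversion of H: 1ξ₁ + 1ξ₂ = 0.748 × 554 = 414.4 → ξ₂ = 150.7 mol.
Outlet amounts (n = n₀ + Σ ν·ξ):
  H: 554 − 1(263.7) − 1(150.7) = 139.6
  D: 0 + 2(263.7) = 527.4
  G: 0 + 1(150.7) = 150.7
Total out = 817.7 mol; y_G = 150.7 / 817.7 = 0.1843.

0.184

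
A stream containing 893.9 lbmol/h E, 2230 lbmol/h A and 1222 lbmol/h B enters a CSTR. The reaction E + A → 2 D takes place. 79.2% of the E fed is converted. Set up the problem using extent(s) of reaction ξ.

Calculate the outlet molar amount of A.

E reacted = 0.792 × 893.9 = 708 lbmol/h; ν_E = −1, so ξ = 708/1 = 708 lbmol/h.
Outlet amounts (n = n₀ + ν ξ):
  E: 893.9 − 1(708) = 185.9
  A: 2230 − 1(708) = 1522
  D: 0 + 2(708) = 1416
  B: 1222 (inert)

1520 lbmol/h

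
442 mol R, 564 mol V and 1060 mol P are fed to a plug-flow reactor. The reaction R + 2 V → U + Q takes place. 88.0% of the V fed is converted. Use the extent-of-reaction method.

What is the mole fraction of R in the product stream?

0.107

V reacted = 0.88 × 564 = 496.3 mol; ν_V = −2, so ξ = 496.3/2 = 248.2 mol.
Outlet amounts (n = n₀ + ν ξ):
  R: 442 − 1(248.2) = 193.8
  V: 564 − 2(248.2) = 67.68
  U: 0 + 1(248.2) = 248.2
  Q: 0 + 1(248.2) = 248.2
  P: 1060 (inert)
Total out = 1818 mol; y_R = 193.8 / 1818 = 0.1066.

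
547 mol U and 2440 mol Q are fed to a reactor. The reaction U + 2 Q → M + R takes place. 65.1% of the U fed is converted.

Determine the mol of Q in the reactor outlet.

U reacted = 0.651 × 547 = 356.1 mol; ν_U = −1, so ξ = 356.1/1 = 356.1 mol.
Outlet amounts (n = n₀ + ν ξ):
  U: 547 − 1(356.1) = 190.9
  Q: 2440 − 2(356.1) = 1728
  M: 0 + 1(356.1) = 356.1
  R: 0 + 1(356.1) = 356.1

1730 mol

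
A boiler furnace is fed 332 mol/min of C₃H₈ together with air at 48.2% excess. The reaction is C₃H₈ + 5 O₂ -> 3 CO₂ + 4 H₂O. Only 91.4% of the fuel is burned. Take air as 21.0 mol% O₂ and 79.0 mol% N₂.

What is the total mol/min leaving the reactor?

12400 mol/min

Stoichiometric O₂ = 5 × 332 = 1660 mol/min; O₂ fed = 1660 × 1.482 = 2460 mol/min.
N₂ fed = 2460 × 79/21 = 9255 mol/min.
Fuel reacted = 0.914 × 332 → ξ = 303.4 mol/min.
Outlet (n = n₀ + ν ξ):
  C₃H₈: 332 − 1(303.4) = 28.55
  O₂: 2460 − 5(303.4) = 942.9
  N₂: 9255 (inert)
  CO₂: 0 + 3(303.4) = 910.3
  H₂O: 0 + 4(303.4) = 1214
Total out = 28.55 + 942.9 + 9255 + 910.3 + 1214 = 12350 mol/min.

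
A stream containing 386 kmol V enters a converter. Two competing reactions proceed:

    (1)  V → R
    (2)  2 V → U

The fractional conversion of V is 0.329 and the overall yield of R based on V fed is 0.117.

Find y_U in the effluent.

0.119

Yield of R: 1ξ₁ / 386 = 0.117 → ξ₁ = 45.16 kmol.
Conversion of V: 1ξ₁ + 2ξ₂ = 0.329 × 386 = 127 → ξ₂ = 40.92 kmol.
Outlet amounts (n = n₀ + Σ ν·ξ):
  V: 386 − 1(45.16) − 2(40.92) = 259
  R: 0 + 1(45.16) = 45.16
  U: 0 + 1(40.92) = 40.92
Total out = 345.1 kmol; y_U = 40.92 / 345.1 = 0.1186.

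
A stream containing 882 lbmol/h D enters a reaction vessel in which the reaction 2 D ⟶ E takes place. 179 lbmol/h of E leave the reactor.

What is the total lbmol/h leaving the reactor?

For E: n = n₀ + 1ξ → 179 = 0 + 1ξ, giving ξ = 179 lbmol/h.
Outlet amounts (n = n₀ + ν ξ):
  D: 882 − 2(179) = 524
  E: 0 + 1(179) = 179
Total out = 524 + 179 = 703 lbmol/h.

703 lbmol/h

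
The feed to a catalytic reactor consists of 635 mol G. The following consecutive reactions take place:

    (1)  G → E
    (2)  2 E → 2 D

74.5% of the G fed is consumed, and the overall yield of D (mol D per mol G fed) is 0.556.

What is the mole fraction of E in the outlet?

Conversion of G: G consumed = 1ξ₁ = 0.745 × 635 → ξ₁ = 473.1 mol.
Yield of D: 2ξ₂ / 635 = 0.556 → ξ₂ = 176.5 mol.
Outlet amounts (n = n₀ + Σ ν·ξ):
  G: 635 − 1(473.1) = 161.9
  E: 0 + 1(473.1) − 2(176.5) = 120
  D: 0 + 2(176.5) = 353.1
Total out = 635 mol; y_E = 120 / 635 = 0.189.

0.189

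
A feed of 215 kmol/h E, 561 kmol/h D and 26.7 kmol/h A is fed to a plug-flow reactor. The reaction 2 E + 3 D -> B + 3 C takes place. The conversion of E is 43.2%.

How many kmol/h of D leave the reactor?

422 kmol/h

E reacted = 0.432 × 215 = 92.88 kmol/h; ν_E = −2, so ξ = 92.88/2 = 46.44 kmol/h.
Outlet amounts (n = n₀ + ν ξ):
  E: 215 − 2(46.44) = 122.1
  D: 561 − 3(46.44) = 421.7
  B: 0 + 1(46.44) = 46.44
  C: 0 + 3(46.44) = 139.3
  A: 26.7 (inert)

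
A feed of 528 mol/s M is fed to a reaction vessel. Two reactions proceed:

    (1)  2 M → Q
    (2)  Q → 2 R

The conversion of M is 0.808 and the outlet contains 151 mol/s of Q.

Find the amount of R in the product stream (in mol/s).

Conversion of M: M consumed = 2ξ₁ = 0.808 × 528 → ξ₁ = 213.3 mol/s.
Q balance: n_Q = 0 + 1ξ₁ − 1ξ₂ = 151 → ξ₂ = (1·213.3 − 151)/1 = 62.31 mol/s.
Outlet amounts (n = n₀ + Σ ν·ξ):
  M: 528 − 2(213.3) = 101.4
  Q: 0 + 1(213.3) − 1(62.31) = 151
  R: 0 + 2(62.31) = 124.6

125 mol/s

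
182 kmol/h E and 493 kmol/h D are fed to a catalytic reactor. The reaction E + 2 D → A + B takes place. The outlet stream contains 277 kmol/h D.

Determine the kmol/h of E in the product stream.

For D: n = n₀ − 2ξ → 277 = 493 − 2ξ, giving ξ = 108 kmol/h.
Outlet amounts (n = n₀ + ν ξ):
  E: 182 − 1(108) = 74
  D: 493 − 2(108) = 277
  A: 0 + 1(108) = 108
  B: 0 + 1(108) = 108

74 kmol/h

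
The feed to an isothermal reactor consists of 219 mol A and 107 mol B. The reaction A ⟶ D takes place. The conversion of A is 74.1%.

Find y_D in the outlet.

0.498

A reacted = 0.741 × 219 = 162.3 mol; ν_A = −1, so ξ = 162.3/1 = 162.3 mol.
Outlet amounts (n = n₀ + ν ξ):
  A: 219 − 1(162.3) = 56.72
  D: 0 + 1(162.3) = 162.3
  B: 107 (inert)
Total out = 326 mol; y_D = 162.3 / 326 = 0.4978.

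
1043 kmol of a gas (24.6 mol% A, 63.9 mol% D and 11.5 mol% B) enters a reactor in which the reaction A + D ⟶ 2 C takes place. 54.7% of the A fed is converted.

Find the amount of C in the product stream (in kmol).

A reacted = 0.547 × 256.6 = 140.3 kmol; ν_A = −1, so ξ = 140.3/1 = 140.3 kmol.
Outlet amounts (n = n₀ + ν ξ):
  A: 256.6 − 1(140.3) = 116.2
  D: 666.5 − 1(140.3) = 526.1
  C: 0 + 2(140.3) = 280.7
  B: 119.9 (inert)

281 kmol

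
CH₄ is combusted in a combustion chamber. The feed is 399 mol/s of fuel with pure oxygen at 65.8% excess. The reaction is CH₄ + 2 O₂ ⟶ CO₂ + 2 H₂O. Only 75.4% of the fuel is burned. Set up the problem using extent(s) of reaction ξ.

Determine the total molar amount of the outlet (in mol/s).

Stoichiometric O₂ = 2 × 399 = 798 mol/s; O₂ fed = 798 × 1.658 = 1323 mol/s.
Fuel reacted = 0.754 × 399 → ξ = 300.8 mol/s.
Outlet (n = n₀ + ν ξ):
  CH₄: 399 − 1(300.8) = 98.15
  O₂: 1323 − 2(300.8) = 721.4
  CO₂: 0 + 1(300.8) = 300.8
  H₂O: 0 + 2(300.8) = 601.7
Total out = 98.15 + 721.4 + 300.8 + 601.7 = 1722 mol/s.

1720 mol/s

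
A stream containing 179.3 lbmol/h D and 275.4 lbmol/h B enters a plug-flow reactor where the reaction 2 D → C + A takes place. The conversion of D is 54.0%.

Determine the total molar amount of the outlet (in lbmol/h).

455 lbmol/h

D reacted = 0.54 × 179.3 = 96.82 lbmol/h; ν_D = −2, so ξ = 96.82/2 = 48.41 lbmol/h.
Outlet amounts (n = n₀ + ν ξ):
  D: 179.3 − 2(48.41) = 82.48
  C: 0 + 1(48.41) = 48.41
  A: 0 + 1(48.41) = 48.41
  B: 275.4 (inert)
Total out = 82.48 + 48.41 + 48.41 + 275.4 = 454.7 lbmol/h.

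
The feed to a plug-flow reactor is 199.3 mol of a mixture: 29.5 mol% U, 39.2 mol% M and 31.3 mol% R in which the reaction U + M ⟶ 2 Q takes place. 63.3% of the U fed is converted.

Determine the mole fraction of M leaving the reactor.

U reacted = 0.633 × 58.79 = 37.22 mol; ν_U = −1, so ξ = 37.22/1 = 37.22 mol.
Outlet amounts (n = n₀ + ν ξ):
  U: 58.79 − 1(37.22) = 21.58
  M: 78.13 − 1(37.22) = 40.91
  Q: 0 + 2(37.22) = 74.43
  R: 62.38 (inert)
Total out = 199.3 mol; y_M = 40.91 / 199.3 = 0.2053.

0.205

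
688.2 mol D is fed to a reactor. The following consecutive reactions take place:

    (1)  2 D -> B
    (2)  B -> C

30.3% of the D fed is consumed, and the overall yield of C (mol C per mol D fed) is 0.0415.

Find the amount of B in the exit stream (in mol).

Conversion of D: D consumed = 2ξ₁ = 0.303 × 688.2 → ξ₁ = 104.3 mol.
Yield of C: 1ξ₂ / 688.2 = 0.0415 → ξ₂ = 28.56 mol.
Outlet amounts (n = n₀ + Σ ν·ξ):
  D: 688.2 − 2(104.3) = 479.7
  B: 0 + 1(104.3) − 1(28.56) = 75.7
  C: 0 + 1(28.56) = 28.56

75.7 mol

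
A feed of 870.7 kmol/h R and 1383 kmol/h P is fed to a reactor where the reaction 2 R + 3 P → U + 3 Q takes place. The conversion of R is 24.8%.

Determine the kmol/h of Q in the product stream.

324 kmol/h

R reacted = 0.248 × 870.7 = 215.9 kmol/h; ν_R = −2, so ξ = 215.9/2 = 108 kmol/h.
Outlet amounts (n = n₀ + ν ξ):
  R: 870.7 − 2(108) = 654.8
  P: 1383 − 3(108) = 1059
  U: 0 + 1(108) = 108
  Q: 0 + 3(108) = 323.9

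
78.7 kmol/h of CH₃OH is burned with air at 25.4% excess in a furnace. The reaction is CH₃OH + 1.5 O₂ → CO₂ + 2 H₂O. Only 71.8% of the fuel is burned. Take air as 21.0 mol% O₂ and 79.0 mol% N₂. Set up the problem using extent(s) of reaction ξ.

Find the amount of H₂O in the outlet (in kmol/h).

113 kmol/h

Stoichiometric O₂ = 1.5 × 78.7 = 118.1 kmol/h; O₂ fed = 118.1 × 1.254 = 148 kmol/h.
N₂ fed = 148 × 79/21 = 556.9 kmol/h.
Fuel reacted = 0.718 × 78.7 → ξ = 56.51 kmol/h.
Outlet (n = n₀ + ν ξ):
  CH₃OH: 78.7 − 1(56.51) = 22.19
  O₂: 148 − 1.5(56.51) = 63.27
  N₂: 556.9 (inert)
  CO₂: 0 + 1(56.51) = 56.51
  H₂O: 0 + 2(56.51) = 113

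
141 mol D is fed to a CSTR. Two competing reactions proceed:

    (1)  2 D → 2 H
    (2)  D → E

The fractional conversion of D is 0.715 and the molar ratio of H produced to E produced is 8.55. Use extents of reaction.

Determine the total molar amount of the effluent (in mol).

141 mol

Conversion of D: D consumed = 0.715 × 141 = 100.8 mol = 2ξ₁ + 1ξ₂.
Selectivity: 2ξ₁ / (1ξ₂) = 8.55 → ξ₁ = 4.275 ξ₂.
Substitute: (2·4.275 + 1) ξ₂ = 100.8 → ξ₂ = 10.56 mol, ξ₁ = 45.13 mol.
Outlet amounts (n = n₀ + Σ ν·ξ):
  D: 141 − 2(45.13) − 1(10.56) = 40.19
  H: 0 + 2(45.13) = 90.26
  E: 0 + 1(10.56) = 10.56
Total out = 40.19 + 90.26 + 10.56 = 141 mol.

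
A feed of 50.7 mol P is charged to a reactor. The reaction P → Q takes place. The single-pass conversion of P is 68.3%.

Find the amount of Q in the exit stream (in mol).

P reacted = 0.683 × 50.7 = 34.63 mol; ν_P = −1, so ξ = 34.63/1 = 34.63 mol.
Outlet amounts (n = n₀ + ν ξ):
  P: 50.7 − 1(34.63) = 16.07
  Q: 0 + 1(34.63) = 34.63

34.6 mol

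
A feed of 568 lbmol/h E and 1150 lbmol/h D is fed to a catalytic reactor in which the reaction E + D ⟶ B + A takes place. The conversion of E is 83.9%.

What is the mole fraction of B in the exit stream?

E reacted = 0.839 × 568 = 476.6 lbmol/h; ν_E = −1, so ξ = 476.6/1 = 476.6 lbmol/h.
Outlet amounts (n = n₀ + ν ξ):
  E: 568 − 1(476.6) = 91.45
  D: 1150 − 1(476.6) = 673.4
  B: 0 + 1(476.6) = 476.6
  A: 0 + 1(476.6) = 476.6
Total out = 1718 lbmol/h; y_B = 476.6 / 1718 = 0.2774.

0.277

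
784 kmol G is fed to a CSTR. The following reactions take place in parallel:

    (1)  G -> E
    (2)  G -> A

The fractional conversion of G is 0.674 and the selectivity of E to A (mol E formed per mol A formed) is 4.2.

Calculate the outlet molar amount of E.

427 kmol

Conversion of G: G consumed = 0.674 × 784 = 528.4 kmol = 1ξ₁ + 1ξ₂.
Selectivity: 1ξ₁ / (1ξ₂) = 4.2 → ξ₁ = 4.2 ξ₂.
Substitute: (1·4.2 + 1) ξ₂ = 528.4 → ξ₂ = 101.6 kmol, ξ₁ = 426.8 kmol.
Outlet amounts (n = n₀ + Σ ν·ξ):
  G: 784 − 1(426.8) − 1(101.6) = 255.6
  E: 0 + 1(426.8) = 426.8
  A: 0 + 1(101.6) = 101.6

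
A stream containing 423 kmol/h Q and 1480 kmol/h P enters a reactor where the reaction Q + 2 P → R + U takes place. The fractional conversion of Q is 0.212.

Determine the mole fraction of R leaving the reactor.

Q reacted = 0.212 × 423 = 89.68 kmol/h; ν_Q = −1, so ξ = 89.68/1 = 89.68 kmol/h.
Outlet amounts (n = n₀ + ν ξ):
  Q: 423 − 1(89.68) = 333.3
  P: 1480 − 2(89.68) = 1301
  R: 0 + 1(89.68) = 89.68
  U: 0 + 1(89.68) = 89.68
Total out = 1813 kmol/h; y_R = 89.68 / 1813 = 0.04945.

0.0495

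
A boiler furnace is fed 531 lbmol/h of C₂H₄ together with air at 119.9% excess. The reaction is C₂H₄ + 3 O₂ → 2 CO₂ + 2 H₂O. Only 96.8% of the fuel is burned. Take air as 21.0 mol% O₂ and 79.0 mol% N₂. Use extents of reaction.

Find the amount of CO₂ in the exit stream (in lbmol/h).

1030 lbmol/h

Stoichiometric O₂ = 3 × 531 = 1593 lbmol/h; O₂ fed = 1593 × 2.199 = 3503 lbmol/h.
N₂ fed = 3503 × 79/21 = 13180 lbmol/h.
Fuel reacted = 0.968 × 531 → ξ = 514 lbmol/h.
Outlet (n = n₀ + ν ξ):
  C₂H₄: 531 − 1(514) = 16.99
  O₂: 3503 − 3(514) = 1961
  N₂: 13180 (inert)
  CO₂: 0 + 2(514) = 1028
  H₂O: 0 + 2(514) = 1028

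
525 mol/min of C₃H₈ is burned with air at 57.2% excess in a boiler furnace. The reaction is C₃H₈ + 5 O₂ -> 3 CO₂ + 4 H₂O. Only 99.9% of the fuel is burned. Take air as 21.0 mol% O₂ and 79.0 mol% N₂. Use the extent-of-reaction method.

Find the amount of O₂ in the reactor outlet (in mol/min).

1500 mol/min

Stoichiometric O₂ = 5 × 525 = 2625 mol/min; O₂ fed = 2625 × 1.572 = 4126 mol/min.
N₂ fed = 4126 × 79/21 = 15520 mol/min.
Fuel reacted = 0.999 × 525 → ξ = 524.5 mol/min.
Outlet (n = n₀ + ν ξ):
  C₃H₈: 525 − 1(524.5) = 0.525
  O₂: 4126 − 5(524.5) = 1504
  N₂: 15520 (inert)
  CO₂: 0 + 3(524.5) = 1573
  H₂O: 0 + 4(524.5) = 2098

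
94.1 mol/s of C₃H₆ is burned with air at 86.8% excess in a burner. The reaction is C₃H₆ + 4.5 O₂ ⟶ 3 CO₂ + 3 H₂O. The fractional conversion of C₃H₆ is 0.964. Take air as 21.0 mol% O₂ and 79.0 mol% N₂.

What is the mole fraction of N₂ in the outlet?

0.762

Stoichiometric O₂ = 4.5 × 94.1 = 423.4 mol/s; O₂ fed = 423.4 × 1.868 = 791 mol/s.
N₂ fed = 791 × 79/21 = 2976 mol/s.
Fuel reacted = 0.964 × 94.1 → ξ = 90.71 mol/s.
Outlet (n = n₀ + ν ξ):
  C₃H₆: 94.1 − 1(90.71) = 3.388
  O₂: 791 − 4.5(90.71) = 382.8
  N₂: 2976 (inert)
  CO₂: 0 + 3(90.71) = 272.1
  H₂O: 0 + 3(90.71) = 272.1
Total out = 3906 mol/s; y_N₂ = 2976 / 3906 = 0.7618.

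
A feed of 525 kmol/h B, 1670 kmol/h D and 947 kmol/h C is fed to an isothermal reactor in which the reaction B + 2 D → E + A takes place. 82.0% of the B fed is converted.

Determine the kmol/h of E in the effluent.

B reacted = 0.82 × 525 = 430.5 kmol/h; ν_B = −1, so ξ = 430.5/1 = 430.5 kmol/h.
Outlet amounts (n = n₀ + ν ξ):
  B: 525 − 1(430.5) = 94.5
  D: 1670 − 2(430.5) = 809
  E: 0 + 1(430.5) = 430.5
  A: 0 + 1(430.5) = 430.5
  C: 947 (inert)

430 kmol/h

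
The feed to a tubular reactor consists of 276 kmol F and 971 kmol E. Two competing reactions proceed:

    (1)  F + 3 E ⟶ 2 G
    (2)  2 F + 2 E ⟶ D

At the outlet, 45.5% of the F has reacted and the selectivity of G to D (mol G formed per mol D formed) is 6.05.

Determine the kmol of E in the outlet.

Conversion of F: F consumed = 0.455 × 276 = 125.6 kmol = 1ξ₁ + 2ξ₂.
Selectivity: 2ξ₁ / (1ξ₂) = 6.05 → ξ₁ = 3.025 ξ₂.
Substitute: (1·3.025 + 2) ξ₂ = 125.6 → ξ₂ = 24.99 kmol, ξ₁ = 75.6 kmol.
Outlet amounts (n = n₀ + Σ ν·ξ):
  F: 276 − 1(75.6) − 2(24.99) = 150.4
  E: 971 − 3(75.6) − 2(24.99) = 694.2
  G: 0 + 2(75.6) = 151.2
  D: 0 + 1(24.99) = 24.99

694 kmol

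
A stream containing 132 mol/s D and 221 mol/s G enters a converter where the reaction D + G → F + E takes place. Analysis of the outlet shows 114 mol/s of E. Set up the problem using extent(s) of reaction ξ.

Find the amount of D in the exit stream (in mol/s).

For E: n = n₀ + 1ξ → 114 = 0 + 1ξ, giving ξ = 114 mol/s.
Outlet amounts (n = n₀ + ν ξ):
  D: 132 − 1(114) = 18
  G: 221 − 1(114) = 107
  F: 0 + 1(114) = 114
  E: 0 + 1(114) = 114

18 mol/s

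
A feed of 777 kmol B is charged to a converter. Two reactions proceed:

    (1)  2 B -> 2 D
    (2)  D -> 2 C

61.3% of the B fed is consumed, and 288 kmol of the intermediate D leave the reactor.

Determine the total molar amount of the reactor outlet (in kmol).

Conversion of B: B consumed = 2ξ₁ = 0.613 × 777 → ξ₁ = 238.2 kmol.
D balance: n_D = 0 + 2ξ₁ − 1ξ₂ = 288 → ξ₂ = (2·238.2 − 288)/1 = 188.3 kmol.
Outlet amounts (n = n₀ + Σ ν·ξ):
  B: 777 − 2(238.2) = 300.7
  D: 0 + 2(238.2) − 1(188.3) = 288
  C: 0 + 2(188.3) = 376.6
Total out = 300.7 + 288 + 376.6 = 965.3 kmol.

965 kmol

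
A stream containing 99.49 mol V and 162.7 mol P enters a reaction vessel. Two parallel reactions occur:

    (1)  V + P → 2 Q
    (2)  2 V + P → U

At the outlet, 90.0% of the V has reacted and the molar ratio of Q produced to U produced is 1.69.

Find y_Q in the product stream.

Conversion of V: V consumed = 0.9 × 99.49 = 89.54 mol = 1ξ₁ + 2ξ₂.
Selectivity: 2ξ₁ / (1ξ₂) = 1.69 → ξ₁ = 0.845 ξ₂.
Substitute: (1·0.845 + 2) ξ₂ = 89.54 → ξ₂ = 31.47 mol, ξ₁ = 26.59 mol.
Outlet amounts (n = n₀ + Σ ν·ξ):
  V: 99.49 − 1(26.59) − 2(31.47) = 9.949
  P: 162.7 − 1(26.59) − 1(31.47) = 104.6
  Q: 0 + 2(26.59) = 53.19
  U: 0 + 1(31.47) = 31.47
Total out = 199.2 mol; y_Q = 53.19 / 199.2 = 0.267.

0.267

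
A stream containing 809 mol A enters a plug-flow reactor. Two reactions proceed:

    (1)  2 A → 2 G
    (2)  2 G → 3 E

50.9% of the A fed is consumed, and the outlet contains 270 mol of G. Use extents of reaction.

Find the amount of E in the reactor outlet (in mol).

213 mol

Conversion of A: A consumed = 2ξ₁ = 0.509 × 809 → ξ₁ = 205.9 mol.
G balance: n_G = 0 + 2ξ₁ − 2ξ₂ = 270 → ξ₂ = (2·205.9 − 270)/2 = 70.89 mol.
Outlet amounts (n = n₀ + Σ ν·ξ):
  A: 809 − 2(205.9) = 397.2
  G: 0 + 2(205.9) − 2(70.89) = 270
  E: 0 + 3(70.89) = 212.7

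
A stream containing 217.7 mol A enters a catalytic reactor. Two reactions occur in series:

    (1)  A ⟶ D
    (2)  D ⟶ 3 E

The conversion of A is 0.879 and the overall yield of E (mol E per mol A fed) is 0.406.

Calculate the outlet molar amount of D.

162 mol

Conversion of A: A consumed = 1ξ₁ = 0.879 × 217.7 → ξ₁ = 191.4 mol.
Yield of E: 3ξ₂ / 217.7 = 0.406 → ξ₂ = 29.46 mol.
Outlet amounts (n = n₀ + Σ ν·ξ):
  A: 217.7 − 1(191.4) = 26.34
  D: 0 + 1(191.4) − 1(29.46) = 161.9
  E: 0 + 3(29.46) = 88.39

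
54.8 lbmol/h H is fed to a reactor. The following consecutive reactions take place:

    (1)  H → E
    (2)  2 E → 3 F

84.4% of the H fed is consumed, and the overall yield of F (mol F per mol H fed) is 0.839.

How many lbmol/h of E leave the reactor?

Conversion of H: H consumed = 1ξ₁ = 0.844 × 54.8 → ξ₁ = 46.25 lbmol/h.
Yield of F: 3ξ₂ / 54.8 = 0.839 → ξ₂ = 15.33 lbmol/h.
Outlet amounts (n = n₀ + Σ ν·ξ):
  H: 54.8 − 1(46.25) = 8.549
  E: 0 + 1(46.25) − 2(15.33) = 15.6
  F: 0 + 3(15.33) = 45.98

15.6 lbmol/h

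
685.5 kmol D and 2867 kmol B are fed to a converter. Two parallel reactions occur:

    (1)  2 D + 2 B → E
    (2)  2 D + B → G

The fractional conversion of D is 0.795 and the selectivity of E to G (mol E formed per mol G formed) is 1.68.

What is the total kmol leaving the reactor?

Conversion of D: D consumed = 0.795 × 685.5 = 545 kmol = 2ξ₁ + 2ξ₂.
Selectivity: 1ξ₁ / (1ξ₂) = 1.68 → ξ₁ = 1.68 ξ₂.
Substitute: (2·1.68 + 2) ξ₂ = 545 → ξ₂ = 101.7 kmol, ξ₁ = 170.8 kmol.
Outlet amounts (n = n₀ + Σ ν·ξ):
  D: 685.5 − 2(170.8) − 2(101.7) = 140.5
  B: 2867 − 2(170.8) − 1(101.7) = 2424
  E: 0 + 1(170.8) = 170.8
  G: 0 + 1(101.7) = 101.7
Total out = 140.5 + 2424 + 170.8 + 101.7 = 2837 kmol.

2840 kmol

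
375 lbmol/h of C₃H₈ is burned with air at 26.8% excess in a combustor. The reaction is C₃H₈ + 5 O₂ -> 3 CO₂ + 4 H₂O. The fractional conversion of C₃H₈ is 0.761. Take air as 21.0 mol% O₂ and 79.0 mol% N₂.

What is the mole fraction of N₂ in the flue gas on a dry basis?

0.825

Stoichiometric O₂ = 5 × 375 = 1875 lbmol/h; O₂ fed = 1875 × 1.268 = 2378 lbmol/h.
N₂ fed = 2378 × 79/21 = 8944 lbmol/h.
Fuel reacted = 0.761 × 375 → ξ = 285.4 lbmol/h.
Outlet (n = n₀ + ν ξ):
  C₃H₈: 375 − 1(285.4) = 89.62
  O₂: 2378 − 5(285.4) = 950.6
  N₂: 8944 (inert)
  CO₂: 0 + 3(285.4) = 856.1
  H₂O: 0 + 4(285.4) = 1142
Dry total = 10840 lbmol/h; y_N₂ (dry) = 8944 / 10840 = 0.8251.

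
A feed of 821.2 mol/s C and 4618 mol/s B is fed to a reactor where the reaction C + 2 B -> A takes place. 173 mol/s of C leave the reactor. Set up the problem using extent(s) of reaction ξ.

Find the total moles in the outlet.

For C: n = n₀ − 1ξ → 173 = 821.2 − 1ξ, giving ξ = 648.2 mol/s.
Outlet amounts (n = n₀ + ν ξ):
  C: 821.2 − 1(648.2) = 173
  B: 4618 − 2(648.2) = 3322
  A: 0 + 1(648.2) = 648.2
Total out = 173 + 3322 + 648.2 = 4143 mol/s.

4140 mol/s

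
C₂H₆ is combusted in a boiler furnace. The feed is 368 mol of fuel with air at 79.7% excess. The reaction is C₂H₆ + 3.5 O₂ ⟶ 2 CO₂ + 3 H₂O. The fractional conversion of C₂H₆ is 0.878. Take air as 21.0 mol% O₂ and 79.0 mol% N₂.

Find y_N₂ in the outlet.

0.754

Stoichiometric O₂ = 3.5 × 368 = 1288 mol; O₂ fed = 1288 × 1.797 = 2315 mol.
N₂ fed = 2315 × 79/21 = 8707 mol.
Fuel reacted = 0.878 × 368 → ξ = 323.1 mol.
Outlet (n = n₀ + ν ξ):
  C₂H₆: 368 − 1(323.1) = 44.9
  O₂: 2315 − 3.5(323.1) = 1184
  N₂: 8707 (inert)
  CO₂: 0 + 2(323.1) = 646.2
  H₂O: 0 + 3(323.1) = 969.3
Total out = 11550 mol; y_N₂ = 8707 / 11550 = 0.7538.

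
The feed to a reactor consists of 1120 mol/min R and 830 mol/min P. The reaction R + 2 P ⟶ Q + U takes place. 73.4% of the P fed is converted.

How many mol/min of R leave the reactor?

815 mol/min

P reacted = 0.734 × 830 = 609.2 mol/min; ν_P = −2, so ξ = 609.2/2 = 304.6 mol/min.
Outlet amounts (n = n₀ + ν ξ):
  R: 1120 − 1(304.6) = 815.4
  P: 830 − 2(304.6) = 220.8
  Q: 0 + 1(304.6) = 304.6
  U: 0 + 1(304.6) = 304.6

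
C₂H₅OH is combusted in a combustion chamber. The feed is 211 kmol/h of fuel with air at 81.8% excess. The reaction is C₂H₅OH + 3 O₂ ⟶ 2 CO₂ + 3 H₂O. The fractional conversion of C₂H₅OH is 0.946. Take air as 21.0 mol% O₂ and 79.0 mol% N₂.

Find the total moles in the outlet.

5890 kmol/h

Stoichiometric O₂ = 3 × 211 = 633 kmol/h; O₂ fed = 633 × 1.818 = 1151 kmol/h.
N₂ fed = 1151 × 79/21 = 4329 kmol/h.
Fuel reacted = 0.946 × 211 → ξ = 199.6 kmol/h.
Outlet (n = n₀ + ν ξ):
  C₂H₅OH: 211 − 1(199.6) = 11.39
  O₂: 1151 − 3(199.6) = 552
  N₂: 4329 (inert)
  CO₂: 0 + 2(199.6) = 399.2
  H₂O: 0 + 3(199.6) = 598.8
Total out = 11.39 + 552 + 4329 + 399.2 + 598.8 = 5891 kmol/h.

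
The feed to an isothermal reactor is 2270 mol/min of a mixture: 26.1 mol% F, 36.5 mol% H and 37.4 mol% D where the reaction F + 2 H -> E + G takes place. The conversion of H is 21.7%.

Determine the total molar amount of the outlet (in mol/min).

2180 mol/min

H reacted = 0.217 × 828.5 = 179.8 mol/min; ν_H = −2, so ξ = 179.8/2 = 89.9 mol/min.
Outlet amounts (n = n₀ + ν ξ):
  F: 592.5 − 1(89.9) = 502.6
  H: 828.5 − 2(89.9) = 648.8
  E: 0 + 1(89.9) = 89.9
  G: 0 + 1(89.9) = 89.9
  D: 849 (inert)
Total out = 502.6 + 648.8 + 89.9 + 89.9 + 849 = 2180 mol/min.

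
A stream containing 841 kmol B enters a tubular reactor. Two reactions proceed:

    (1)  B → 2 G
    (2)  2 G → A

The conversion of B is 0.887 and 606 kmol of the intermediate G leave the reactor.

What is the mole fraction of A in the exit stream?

Conversion of B: B consumed = 1ξ₁ = 0.887 × 841 → ξ₁ = 746 kmol.
G balance: n_G = 0 + 2ξ₁ − 2ξ₂ = 606 → ξ₂ = (2·746 − 606)/2 = 443 kmol.
Outlet amounts (n = n₀ + Σ ν·ξ):
  B: 841 − 1(746) = 95.03
  G: 0 + 2(746) − 2(443) = 606
  A: 0 + 1(443) = 443
Total out = 1144 kmol; y_A = 443 / 1144 = 0.3872.

0.387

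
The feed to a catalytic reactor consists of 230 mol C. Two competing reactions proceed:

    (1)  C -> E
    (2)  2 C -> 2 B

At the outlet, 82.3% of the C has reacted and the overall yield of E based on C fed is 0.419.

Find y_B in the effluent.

Yield of E: 1ξ₁ / 230 = 0.419 → ξ₁ = 96.37 mol.
Conversion of C: 1ξ₁ + 2ξ₂ = 0.823 × 230 = 189.3 → ξ₂ = 46.46 mol.
Outlet amounts (n = n₀ + Σ ν·ξ):
  C: 230 − 1(96.37) − 2(46.46) = 40.71
  E: 0 + 1(96.37) = 96.37
  B: 0 + 2(46.46) = 92.92
Total out = 230 mol; y_B = 92.92 / 230 = 0.404.

0.404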